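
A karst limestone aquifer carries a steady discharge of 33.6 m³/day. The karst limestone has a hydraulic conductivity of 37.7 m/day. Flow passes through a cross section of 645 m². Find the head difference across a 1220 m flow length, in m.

From Q = K·A·i, i = Q / (K·A) = 33.6 / (37.70 × 645.0) = 0.001382.
Head loss Δh = i · L = 0.001382 × 1220 = 1.686 m.

1.69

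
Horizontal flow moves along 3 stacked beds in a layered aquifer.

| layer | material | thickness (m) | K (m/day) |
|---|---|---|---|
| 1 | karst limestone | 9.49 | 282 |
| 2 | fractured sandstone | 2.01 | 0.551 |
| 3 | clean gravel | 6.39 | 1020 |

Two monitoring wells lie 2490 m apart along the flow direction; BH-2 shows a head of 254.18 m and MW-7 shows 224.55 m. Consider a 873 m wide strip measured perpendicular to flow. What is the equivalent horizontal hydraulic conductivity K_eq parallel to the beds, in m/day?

Flow is parallel to layering, so each bed carries its own Darcy discharge and the transmissivities add.
Σ(K_i·b_i) = 282×9.49 + 0.551×2.01 + 1020×6.39 = 9195 m²/day.
Total thickness b = 17.89 m, so K_eq = Σ(K_i·b_i)/b = 514.0 m/day.

514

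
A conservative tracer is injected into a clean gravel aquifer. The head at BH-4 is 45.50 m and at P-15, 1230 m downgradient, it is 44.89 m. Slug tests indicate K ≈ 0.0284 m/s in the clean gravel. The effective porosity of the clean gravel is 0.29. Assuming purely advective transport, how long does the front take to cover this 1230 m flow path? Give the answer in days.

Convert K: 0.0284 m/s × 86400 = 2454 m/day.
Hydraulic gradient i = (45.50 − 44.89) / 1230 = 0.61 / 1230 = 0.0004959.
Darcy flux q = K · i = 2454 × 0.0004959 = 1.217 m/day.
Seepage velocity v = q / n_e = 1.217 / 0.29 = 4.196 m/day.
Travel time t = L / v = 1230 / 4.196 = 293.1 days.

293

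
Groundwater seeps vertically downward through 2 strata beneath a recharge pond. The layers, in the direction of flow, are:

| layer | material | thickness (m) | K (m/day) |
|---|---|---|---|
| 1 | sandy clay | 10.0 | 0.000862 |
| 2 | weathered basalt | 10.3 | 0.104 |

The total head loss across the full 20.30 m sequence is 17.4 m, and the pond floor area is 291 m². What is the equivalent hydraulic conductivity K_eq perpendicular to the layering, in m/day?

Flow is perpendicular to layering, so the layers act in series and the equivalent K is the thickness-weighted harmonic mean.
Total thickness L = 10.0 + 10.3 = 20.30 m.
Σ(b_i/K_i) = 10.0/0.000862 + 10.3/0.104 = 11700 d.
K_eq = L / Σ(b_i/K_i) = 20.30 / 11700 = 0.001735 m/day.

0.00174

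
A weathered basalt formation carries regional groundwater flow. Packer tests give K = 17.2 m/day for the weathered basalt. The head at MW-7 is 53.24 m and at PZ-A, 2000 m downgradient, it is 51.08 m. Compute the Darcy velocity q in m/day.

0.0186

Hydraulic gradient i = (53.24 − 51.08) / 2000 = 2.16 / 2000 = 0.001080.
Specific discharge q = K · i = 17.20 × 0.001080 = 0.01858 m/day.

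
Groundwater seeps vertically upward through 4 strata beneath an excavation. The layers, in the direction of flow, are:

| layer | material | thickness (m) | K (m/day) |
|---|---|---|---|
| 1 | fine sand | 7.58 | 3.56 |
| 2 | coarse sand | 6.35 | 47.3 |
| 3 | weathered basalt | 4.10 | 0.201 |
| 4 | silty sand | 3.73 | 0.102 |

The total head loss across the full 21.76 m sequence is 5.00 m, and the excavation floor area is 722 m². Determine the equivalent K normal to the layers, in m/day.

Flow is perpendicular to layering, so the layers act in series and the equivalent K is the thickness-weighted harmonic mean.
Total thickness L = 7.58 + 6.35 + 4.10 + 3.73 = 21.76 m.
Σ(b_i/K_i) = 7.58/3.56 + 6.35/47.3 + 4.10/0.201 + 3.73/0.102 = 59.23 d.
K_eq = L / Σ(b_i/K_i) = 21.76 / 59.23 = 0.3674 m/day.

0.367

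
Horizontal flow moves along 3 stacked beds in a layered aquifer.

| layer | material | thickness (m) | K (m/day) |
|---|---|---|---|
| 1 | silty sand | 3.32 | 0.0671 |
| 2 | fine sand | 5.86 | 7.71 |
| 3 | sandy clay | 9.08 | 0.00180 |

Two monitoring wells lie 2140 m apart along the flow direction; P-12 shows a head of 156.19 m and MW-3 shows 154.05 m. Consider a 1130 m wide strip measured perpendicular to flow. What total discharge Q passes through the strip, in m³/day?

Flow is parallel to layering, so each bed carries its own Darcy discharge and the transmissivities add.
Σ(K_i·b_i) = 0.0671×3.32 + 7.71×5.86 + 0.00180×9.08 = 45.42 m²/day.
Hydraulic gradient i = (156.19 − 154.05) / 2140 = 2.14 / 2140 = 0.001000.
Q = Σ(K_i·b_i) · W · i = 45.42 × 1130 × 0.001000 = 51.32 m³/day.

51.3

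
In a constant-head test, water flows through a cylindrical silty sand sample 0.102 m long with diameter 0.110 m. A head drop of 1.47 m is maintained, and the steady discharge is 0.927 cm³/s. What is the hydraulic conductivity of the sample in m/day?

0.585

Cross-sectional area A = π·(d/2)² = π × (0.110/2)² = 0.009503 m².
Convert discharge: 0.927 cm³/s = 9.270e-07 m³/s.
Darcy's law rearranged: K = Q·L / (A·Δh) = 9.270e-07 × 0.102 / (0.009503 × 1.47) = 6.768e-06 m/s = 0.5848 m/day.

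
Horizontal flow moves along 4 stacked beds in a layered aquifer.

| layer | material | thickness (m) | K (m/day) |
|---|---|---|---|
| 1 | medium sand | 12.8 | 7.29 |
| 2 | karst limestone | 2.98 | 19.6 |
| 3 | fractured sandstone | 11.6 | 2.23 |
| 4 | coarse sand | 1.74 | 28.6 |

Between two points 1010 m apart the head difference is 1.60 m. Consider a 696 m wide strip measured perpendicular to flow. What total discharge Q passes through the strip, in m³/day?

Flow is parallel to layering, so each bed carries its own Darcy discharge and the transmissivities add.
Σ(K_i·b_i) = 7.29×12.8 + 19.6×2.98 + 2.23×11.6 + 28.6×1.74 = 227.4 m²/day.
Hydraulic gradient i = Δh / L = 1.60 / 1010 = 0.001584.
Q = Σ(K_i·b_i) · W · i = 227.4 × 696 × 0.001584 = 250.7 m³/day.

251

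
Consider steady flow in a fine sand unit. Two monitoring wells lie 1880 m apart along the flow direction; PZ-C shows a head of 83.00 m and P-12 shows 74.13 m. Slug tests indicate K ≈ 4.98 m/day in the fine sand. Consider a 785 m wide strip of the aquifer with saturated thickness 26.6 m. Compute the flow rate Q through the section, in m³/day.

Cross-sectional area A = 785 × 26.6 = 20881 m².
Hydraulic gradient i = (83.00 − 74.13) / 1880 = 8.87 / 1880 = 0.004718.
Darcy's law: Q = K · A · i = 4.980 × 20881 × 0.004718 = 490.6 m³/day.

491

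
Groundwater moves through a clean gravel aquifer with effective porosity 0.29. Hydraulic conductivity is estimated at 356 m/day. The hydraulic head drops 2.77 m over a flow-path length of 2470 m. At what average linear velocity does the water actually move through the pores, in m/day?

1.38

Hydraulic gradient i = Δh / L = 2.77 / 2470 = 0.001121.
Darcy flux q = K · i = 356.0 × 0.001121 = 0.3992 m/day.
Seepage velocity v = q / n_e = 0.3992 / 0.29 = 1.377 m/day.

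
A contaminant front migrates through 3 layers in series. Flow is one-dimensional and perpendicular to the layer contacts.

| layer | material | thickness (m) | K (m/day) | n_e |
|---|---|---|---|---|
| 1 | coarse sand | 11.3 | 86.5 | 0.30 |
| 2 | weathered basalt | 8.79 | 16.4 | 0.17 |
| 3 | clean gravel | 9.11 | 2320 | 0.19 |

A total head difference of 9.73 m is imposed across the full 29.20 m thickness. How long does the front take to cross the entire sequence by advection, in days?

With flow normal to the layers, continuity requires the same specific discharge q through every layer.
Σ(b_i/K_i) = 11.3/86.5 + 8.79/16.4 + 9.11/2320 = 0.6705 d.
q = Δh / Σ(b_i/K_i) = 9.73 / 0.6705 = 14.51 m/day.
In each layer the seepage velocity is v_i = q/n_i, so the layer transit time is t_i = b_i·n_i / q:
  layer 1 (coarse sand): t_1 = 11.3 × 0.30 / 14.51 = 0.2336 d
  layer 2 (weathered basalt): t_2 = 8.79 × 0.17 / 14.51 = 0.1030 d
  layer 3 (clean gravel): t_3 = 9.11 × 0.19 / 14.51 = 0.1193 d
Total t = Σ t_i = 0.4559 days.

0.456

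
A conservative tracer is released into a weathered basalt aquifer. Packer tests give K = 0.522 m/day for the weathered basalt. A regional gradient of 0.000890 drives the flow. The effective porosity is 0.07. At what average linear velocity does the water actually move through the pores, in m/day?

0.00664

Hydraulic gradient i = 0.000890.
Darcy flux q = K · i = 0.5220 × 0.0008900 = 0.0004646 m/day.
Seepage velocity v = q / n_e = 0.0004646 / 0.07 = 0.006637 m/day.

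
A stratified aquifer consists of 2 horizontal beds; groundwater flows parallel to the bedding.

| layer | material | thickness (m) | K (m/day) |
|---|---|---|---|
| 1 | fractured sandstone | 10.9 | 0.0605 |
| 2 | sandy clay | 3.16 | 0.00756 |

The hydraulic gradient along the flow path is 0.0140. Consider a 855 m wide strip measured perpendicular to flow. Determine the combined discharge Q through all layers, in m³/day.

Flow is parallel to layering, so each bed carries its own Darcy discharge and the transmissivities add.
Σ(K_i·b_i) = 0.0605×10.9 + 0.00756×3.16 = 0.6833 m²/day.
Hydraulic gradient i = 0.0140.
Q = Σ(K_i·b_i) · W · i = 0.6833 × 855 × 0.01400 = 8.180 m³/day.

8.18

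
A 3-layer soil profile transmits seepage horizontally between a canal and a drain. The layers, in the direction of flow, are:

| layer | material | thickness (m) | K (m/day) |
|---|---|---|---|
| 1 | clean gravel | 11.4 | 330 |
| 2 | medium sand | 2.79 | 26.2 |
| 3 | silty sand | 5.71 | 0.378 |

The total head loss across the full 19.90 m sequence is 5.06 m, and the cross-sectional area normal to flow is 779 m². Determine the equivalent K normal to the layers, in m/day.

1.31

Flow is perpendicular to layering, so the layers act in series and the equivalent K is the thickness-weighted harmonic mean.
Total thickness L = 11.4 + 2.79 + 5.71 = 19.90 m.
Σ(b_i/K_i) = 11.4/330 + 2.79/26.2 + 5.71/0.378 = 15.25 d.
K_eq = L / Σ(b_i/K_i) = 19.90 / 15.25 = 1.305 m/day.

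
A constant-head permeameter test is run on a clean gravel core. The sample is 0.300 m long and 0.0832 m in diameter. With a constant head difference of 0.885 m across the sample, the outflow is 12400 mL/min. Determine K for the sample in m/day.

1110

Cross-sectional area A = π·(d/2)² = π × (0.0832/2)² = 0.005437 m².
Convert discharge: 12400 mL/min = 0.0002067 m³/s.
Darcy's law rearranged: K = Q·L / (A·Δh) = 0.0002067 × 0.300 / (0.005437 × 0.885) = 0.01289 m/s = 1113 m/day.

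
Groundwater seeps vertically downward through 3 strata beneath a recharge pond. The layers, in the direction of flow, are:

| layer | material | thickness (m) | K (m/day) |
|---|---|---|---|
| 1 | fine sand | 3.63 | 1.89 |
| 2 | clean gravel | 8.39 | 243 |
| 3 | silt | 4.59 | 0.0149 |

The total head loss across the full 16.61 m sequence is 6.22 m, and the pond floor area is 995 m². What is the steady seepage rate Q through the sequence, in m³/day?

Flow is perpendicular to layering, so the layers act in series and the equivalent K is the thickness-weighted harmonic mean.
Total thickness L = 3.63 + 8.39 + 4.59 = 16.61 m.
Σ(b_i/K_i) = 3.63/1.89 + 8.39/243 + 4.59/0.0149 = 310.0 d.
K_eq = L / Σ(b_i/K_i) = 16.61 / 310.0 = 0.05358 m/day.
Q = K_eq · A · (Δh/L) = 0.05358 × 995 × (6.22/16.61) = 19.96 m³/day.

20.0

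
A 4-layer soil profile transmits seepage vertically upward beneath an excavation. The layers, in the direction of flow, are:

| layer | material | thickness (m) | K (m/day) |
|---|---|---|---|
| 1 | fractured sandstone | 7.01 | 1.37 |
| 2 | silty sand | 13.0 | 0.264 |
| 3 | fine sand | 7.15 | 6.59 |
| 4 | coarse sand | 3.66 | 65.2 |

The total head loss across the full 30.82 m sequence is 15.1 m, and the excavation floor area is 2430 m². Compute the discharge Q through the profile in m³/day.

Flow is perpendicular to layering, so the layers act in series and the equivalent K is the thickness-weighted harmonic mean.
Total thickness L = 7.01 + 13.0 + 7.15 + 3.66 = 30.82 m.
Σ(b_i/K_i) = 7.01/1.37 + 13.0/0.264 + 7.15/6.59 + 3.66/65.2 = 55.50 d.
K_eq = L / Σ(b_i/K_i) = 30.82 / 55.50 = 0.5553 m/day.
Q = K_eq · A · (Δh/L) = 0.5553 × 2430 × (15.1/30.82) = 661.1 m³/day.

661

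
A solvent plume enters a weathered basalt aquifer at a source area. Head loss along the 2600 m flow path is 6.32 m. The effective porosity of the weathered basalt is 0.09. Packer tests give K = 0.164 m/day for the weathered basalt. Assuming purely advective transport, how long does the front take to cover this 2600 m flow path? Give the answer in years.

1610

Hydraulic gradient i = Δh / L = 6.32 / 2600 = 0.002431.
Darcy flux q = K · i = 0.1640 × 0.002431 = 0.0003986 m/day.
Seepage velocity v = q / n_e = 0.0003986 / 0.09 = 0.004429 m/day.
Travel time t = L / v = 2600 / 0.004429 = 5.870e+05 days = 1607 years.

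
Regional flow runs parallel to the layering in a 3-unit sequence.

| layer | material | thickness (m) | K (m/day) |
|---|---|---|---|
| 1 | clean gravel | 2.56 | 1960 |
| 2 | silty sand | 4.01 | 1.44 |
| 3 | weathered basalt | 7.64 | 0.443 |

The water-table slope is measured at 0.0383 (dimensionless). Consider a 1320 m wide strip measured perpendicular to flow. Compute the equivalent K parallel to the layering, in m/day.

354

Flow is parallel to layering, so each bed carries its own Darcy discharge and the transmissivities add.
Σ(K_i·b_i) = 1960×2.56 + 1.44×4.01 + 0.443×7.64 = 5027 m²/day.
Total thickness b = 14.21 m, so K_eq = Σ(K_i·b_i)/b = 353.7 m/day.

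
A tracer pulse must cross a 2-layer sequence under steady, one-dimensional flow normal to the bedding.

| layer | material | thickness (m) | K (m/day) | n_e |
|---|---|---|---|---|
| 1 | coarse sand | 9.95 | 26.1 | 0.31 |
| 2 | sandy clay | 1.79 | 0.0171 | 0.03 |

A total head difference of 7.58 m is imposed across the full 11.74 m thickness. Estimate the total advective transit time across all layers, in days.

43.5

With flow normal to the layers, continuity requires the same specific discharge q through every layer.
Σ(b_i/K_i) = 9.95/26.1 + 1.79/0.0171 = 105.1 d.
q = Δh / Σ(b_i/K_i) = 7.58 / 105.1 = 0.07215 m/day.
In each layer the seepage velocity is v_i = q/n_i, so the layer transit time is t_i = b_i·n_i / q:
  layer 1 (coarse sand): t_1 = 9.95 × 0.31 / 0.07215 = 42.75 d
  layer 2 (sandy clay): t_2 = 1.79 × 0.03 / 0.07215 = 0.7443 d
Total t = Σ t_i = 43.50 days.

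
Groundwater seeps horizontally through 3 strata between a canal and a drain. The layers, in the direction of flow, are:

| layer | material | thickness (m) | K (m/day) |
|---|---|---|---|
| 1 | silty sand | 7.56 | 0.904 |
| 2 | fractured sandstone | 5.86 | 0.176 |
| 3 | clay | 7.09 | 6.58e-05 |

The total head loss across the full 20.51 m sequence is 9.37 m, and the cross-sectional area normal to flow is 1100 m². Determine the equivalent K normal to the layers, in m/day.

0.000190

Flow is perpendicular to layering, so the layers act in series and the equivalent K is the thickness-weighted harmonic mean.
Total thickness L = 7.56 + 5.86 + 7.09 = 20.51 m.
Σ(b_i/K_i) = 7.56/0.904 + 5.86/0.176 + 7.09/6.58e-05 = 1.078e+05 d.
K_eq = L / Σ(b_i/K_i) = 20.51 / 1.078e+05 = 0.0001903 m/day.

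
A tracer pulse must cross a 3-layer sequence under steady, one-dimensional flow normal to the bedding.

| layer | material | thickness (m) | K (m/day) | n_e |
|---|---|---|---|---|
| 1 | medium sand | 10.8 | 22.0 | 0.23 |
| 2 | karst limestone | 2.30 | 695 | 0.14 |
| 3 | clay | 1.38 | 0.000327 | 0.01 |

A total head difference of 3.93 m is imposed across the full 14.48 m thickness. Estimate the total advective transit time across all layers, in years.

With flow normal to the layers, continuity requires the same specific discharge q through every layer.
Σ(b_i/K_i) = 10.8/22.0 + 2.30/695 + 1.38/0.000327 = 4221 d.
q = Δh / Σ(b_i/K_i) = 3.93 / 4221 = 0.0009311 m/day.
In each layer the seepage velocity is v_i = q/n_i, so the layer transit time is t_i = b_i·n_i / q:
  layer 1 (medium sand): t_1 = 10.8 × 0.23 / 0.0009311 = 2668 d
  layer 2 (karst limestone): t_2 = 2.30 × 0.14 / 0.0009311 = 345.8 d
  layer 3 (clay): t_3 = 1.38 × 0.01 / 0.0009311 = 14.82 d
Total t = Σ t_i = 3028 days = 8.291 years.

8.29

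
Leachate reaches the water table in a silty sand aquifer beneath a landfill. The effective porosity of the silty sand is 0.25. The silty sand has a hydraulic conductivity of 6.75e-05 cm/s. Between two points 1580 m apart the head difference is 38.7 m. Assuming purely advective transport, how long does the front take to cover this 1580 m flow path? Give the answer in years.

757

Convert K: 6.75e-05 cm/s × 864 = 0.05832 m/day.
Hydraulic gradient i = Δh / L = 38.7 / 1580 = 0.02449.
Darcy flux q = K · i = 0.05832 × 0.02449 = 0.001428 m/day.
Seepage velocity v = q / n_e = 0.001428 / 0.25 = 0.005714 m/day.
Travel time t = L / v = 1580 / 0.005714 = 2.765e+05 days = 757.1 years.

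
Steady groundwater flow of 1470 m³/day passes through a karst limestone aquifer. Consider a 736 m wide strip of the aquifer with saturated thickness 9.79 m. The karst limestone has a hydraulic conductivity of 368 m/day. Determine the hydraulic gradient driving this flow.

0.000554

Cross-sectional area A = 736 × 9.79 = 7205 m².
From Q = K·A·i, i = Q / (K·A) = 1470 / (368.0 × 7205) = 0.0005544.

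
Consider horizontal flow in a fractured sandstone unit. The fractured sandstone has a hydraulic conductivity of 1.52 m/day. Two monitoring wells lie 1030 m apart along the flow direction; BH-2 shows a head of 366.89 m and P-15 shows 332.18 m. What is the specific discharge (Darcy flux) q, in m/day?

Hydraulic gradient i = (366.89 − 332.18) / 1030 = 34.71 / 1030 = 0.03370.
Specific discharge q = K · i = 1.520 × 0.03370 = 0.05122 m/day.

0.0512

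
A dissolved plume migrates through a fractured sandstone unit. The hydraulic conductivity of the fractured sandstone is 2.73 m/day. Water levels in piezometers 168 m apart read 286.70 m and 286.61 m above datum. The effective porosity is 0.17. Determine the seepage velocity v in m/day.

0.00860

Hydraulic gradient i = (286.70 − 286.61) / 168 = 0.09 / 168 = 0.0005357.
Darcy flux q = K · i = 2.730 × 0.0005357 = 0.001463 m/day.
Seepage velocity v = q / n_e = 0.001463 / 0.17 = 0.008603 m/day.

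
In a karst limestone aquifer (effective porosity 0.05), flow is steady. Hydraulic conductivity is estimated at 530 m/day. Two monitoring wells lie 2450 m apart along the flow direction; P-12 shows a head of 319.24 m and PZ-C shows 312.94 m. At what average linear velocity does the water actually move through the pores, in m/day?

27.3

Hydraulic gradient i = (319.24 − 312.94) / 2450 = 6.3 / 2450 = 0.002571.
Darcy flux q = K · i = 530.0 × 0.002571 = 1.363 m/day.
Seepage velocity v = q / n_e = 1.363 / 0.05 = 27.26 m/day.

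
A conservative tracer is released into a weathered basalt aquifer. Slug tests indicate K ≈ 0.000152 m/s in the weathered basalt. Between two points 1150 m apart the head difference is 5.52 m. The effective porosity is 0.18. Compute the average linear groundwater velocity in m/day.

Convert K: 0.000152 m/s × 86400 = 13.13 m/day.
Hydraulic gradient i = Δh / L = 5.52 / 1150 = 0.004800.
Darcy flux q = K · i = 13.13 × 0.004800 = 0.06304 m/day.
Seepage velocity v = q / n_e = 0.06304 / 0.18 = 0.3502 m/day.

0.350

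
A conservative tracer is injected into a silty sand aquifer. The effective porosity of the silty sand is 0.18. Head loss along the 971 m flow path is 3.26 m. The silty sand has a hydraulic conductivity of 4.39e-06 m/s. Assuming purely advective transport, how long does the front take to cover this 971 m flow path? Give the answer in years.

376

Convert K: 4.39e-06 m/s × 86400 = 0.3793 m/day.
Hydraulic gradient i = Δh / L = 3.26 / 971 = 0.003357.
Darcy flux q = K · i = 0.3793 × 0.003357 = 0.001273 m/day.
Seepage velocity v = q / n_e = 0.001273 / 0.18 = 0.007075 m/day.
Travel time t = L / v = 971 / 0.007075 = 1.373e+05 days = 375.8 years.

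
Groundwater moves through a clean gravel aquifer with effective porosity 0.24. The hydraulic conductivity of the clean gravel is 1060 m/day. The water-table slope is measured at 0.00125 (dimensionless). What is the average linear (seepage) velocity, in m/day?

Hydraulic gradient i = 0.00125.
Darcy flux q = K · i = 1060 × 0.001250 = 1.325 m/day.
Seepage velocity v = q / n_e = 1.325 / 0.24 = 5.521 m/day.

5.52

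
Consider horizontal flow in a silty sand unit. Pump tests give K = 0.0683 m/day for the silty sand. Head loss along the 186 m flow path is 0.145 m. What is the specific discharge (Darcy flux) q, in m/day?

5.32e-05

Hydraulic gradient i = Δh / L = 0.145 / 186 = 0.0007796.
Specific discharge q = K · i = 0.06830 × 0.0007796 = 5.324e-05 m/day.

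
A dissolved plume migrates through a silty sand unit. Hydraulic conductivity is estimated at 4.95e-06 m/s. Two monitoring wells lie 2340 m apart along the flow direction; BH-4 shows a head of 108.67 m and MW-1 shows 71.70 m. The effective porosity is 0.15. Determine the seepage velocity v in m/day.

Convert K: 4.95e-06 m/s × 86400 = 0.4277 m/day.
Hydraulic gradient i = (108.67 − 71.70) / 2340 = 36.97 / 2340 = 0.01580.
Darcy flux q = K · i = 0.4277 × 0.01580 = 0.006757 m/day.
Seepage velocity v = q / n_e = 0.006757 / 0.15 = 0.04505 m/day.

0.0450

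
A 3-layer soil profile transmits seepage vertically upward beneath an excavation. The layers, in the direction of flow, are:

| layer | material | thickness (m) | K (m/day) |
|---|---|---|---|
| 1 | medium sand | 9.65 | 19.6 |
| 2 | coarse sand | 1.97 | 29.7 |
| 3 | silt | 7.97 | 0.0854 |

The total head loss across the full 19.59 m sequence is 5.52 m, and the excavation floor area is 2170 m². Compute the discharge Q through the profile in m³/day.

Flow is perpendicular to layering, so the layers act in series and the equivalent K is the thickness-weighted harmonic mean.
Total thickness L = 9.65 + 1.97 + 7.97 = 19.59 m.
Σ(b_i/K_i) = 9.65/19.6 + 1.97/29.7 + 7.97/0.0854 = 93.88 d.
K_eq = L / Σ(b_i/K_i) = 19.59 / 93.88 = 0.2087 m/day.
Q = K_eq · A · (Δh/L) = 0.2087 × 2170 × (5.52/19.59) = 127.6 m³/day.

128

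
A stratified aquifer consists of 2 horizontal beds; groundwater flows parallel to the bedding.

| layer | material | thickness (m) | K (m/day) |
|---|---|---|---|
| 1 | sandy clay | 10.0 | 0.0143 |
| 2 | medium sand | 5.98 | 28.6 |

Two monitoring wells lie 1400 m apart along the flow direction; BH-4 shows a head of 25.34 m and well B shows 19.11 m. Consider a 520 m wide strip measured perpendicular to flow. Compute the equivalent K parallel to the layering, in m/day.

Flow is parallel to layering, so each bed carries its own Darcy discharge and the transmissivities add.
Σ(K_i·b_i) = 0.0143×10.0 + 28.6×5.98 = 171.2 m²/day.
Total thickness b = 15.98 m, so K_eq = Σ(K_i·b_i)/b = 10.71 m/day.

10.7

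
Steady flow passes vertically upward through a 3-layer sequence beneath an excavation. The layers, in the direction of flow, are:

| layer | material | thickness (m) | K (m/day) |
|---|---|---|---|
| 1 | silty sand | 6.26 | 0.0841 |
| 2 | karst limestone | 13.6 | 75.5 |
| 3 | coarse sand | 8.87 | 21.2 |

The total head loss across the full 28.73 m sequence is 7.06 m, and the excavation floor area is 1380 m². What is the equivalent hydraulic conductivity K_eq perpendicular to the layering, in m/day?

Flow is perpendicular to layering, so the layers act in series and the equivalent K is the thickness-weighted harmonic mean.
Total thickness L = 6.26 + 13.6 + 8.87 = 28.73 m.
Σ(b_i/K_i) = 6.26/0.0841 + 13.6/75.5 + 8.87/21.2 = 75.03 d.
K_eq = L / Σ(b_i/K_i) = 28.73 / 75.03 = 0.3829 m/day.

0.383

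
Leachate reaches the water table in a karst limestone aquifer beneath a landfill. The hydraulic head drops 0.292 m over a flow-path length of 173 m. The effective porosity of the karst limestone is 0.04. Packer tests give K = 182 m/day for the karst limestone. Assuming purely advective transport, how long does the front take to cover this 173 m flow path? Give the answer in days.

Hydraulic gradient i = Δh / L = 0.292 / 173 = 0.001688.
Darcy flux q = K · i = 182.0 × 0.001688 = 0.3072 m/day.
Seepage velocity v = q / n_e = 0.3072 / 0.04 = 7.680 m/day.
Travel time t = L / v = 173 / 7.680 = 22.53 days.

22.5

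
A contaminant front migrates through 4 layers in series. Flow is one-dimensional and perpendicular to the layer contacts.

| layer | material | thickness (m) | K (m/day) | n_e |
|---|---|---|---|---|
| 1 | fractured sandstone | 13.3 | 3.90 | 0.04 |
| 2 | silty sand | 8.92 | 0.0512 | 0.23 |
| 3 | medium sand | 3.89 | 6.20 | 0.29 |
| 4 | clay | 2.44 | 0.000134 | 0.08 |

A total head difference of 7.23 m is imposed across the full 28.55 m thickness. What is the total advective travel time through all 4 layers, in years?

27.2

With flow normal to the layers, continuity requires the same specific discharge q through every layer.
Σ(b_i/K_i) = 13.3/3.90 + 8.92/0.0512 + 3.89/6.20 + 2.44/0.000134 = 18387 d.
q = Δh / Σ(b_i/K_i) = 7.23 / 18387 = 0.0003932 m/day.
In each layer the seepage velocity is v_i = q/n_i, so the layer transit time is t_i = b_i·n_i / q:
  layer 1 (fractured sandstone): t_1 = 13.3 × 0.04 / 0.0003932 = 1353 d
  layer 2 (silty sand): t_2 = 8.92 × 0.23 / 0.0003932 = 5218 d
  layer 3 (medium sand): t_3 = 3.89 × 0.29 / 0.0003932 = 2869 d
  layer 4 (clay): t_4 = 2.44 × 0.08 / 0.0003932 = 496.4 d
Total t = Σ t_i = 9936 days = 27.20 years.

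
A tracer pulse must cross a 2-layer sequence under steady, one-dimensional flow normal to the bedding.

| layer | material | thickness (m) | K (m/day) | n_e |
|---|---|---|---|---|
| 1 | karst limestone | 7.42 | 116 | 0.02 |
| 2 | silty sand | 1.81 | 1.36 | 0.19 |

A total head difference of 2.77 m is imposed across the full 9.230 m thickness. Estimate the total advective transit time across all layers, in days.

With flow normal to the layers, continuity requires the same specific discharge q through every layer.
Σ(b_i/K_i) = 7.42/116 + 1.81/1.36 = 1.395 d.
q = Δh / Σ(b_i/K_i) = 2.77 / 1.395 = 1.986 m/day.
In each layer the seepage velocity is v_i = q/n_i, so the layer transit time is t_i = b_i·n_i / q:
  layer 1 (karst limestone): t_1 = 7.42 × 0.02 / 1.986 = 0.07473 d
  layer 2 (silty sand): t_2 = 1.81 × 0.19 / 1.986 = 0.1732 d
Total t = Σ t_i = 0.2479 days.

0.248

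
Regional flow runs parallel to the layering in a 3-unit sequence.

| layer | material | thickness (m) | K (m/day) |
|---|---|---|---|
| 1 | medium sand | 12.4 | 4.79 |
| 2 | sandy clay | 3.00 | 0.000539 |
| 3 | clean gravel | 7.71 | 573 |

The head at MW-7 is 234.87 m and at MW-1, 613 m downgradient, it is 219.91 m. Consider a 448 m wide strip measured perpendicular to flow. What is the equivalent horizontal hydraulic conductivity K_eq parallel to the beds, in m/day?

194

Flow is parallel to layering, so each bed carries its own Darcy discharge and the transmissivities add.
Σ(K_i·b_i) = 4.79×12.4 + 0.000539×3.00 + 573×7.71 = 4477 m²/day.
Total thickness b = 23.11 m, so K_eq = Σ(K_i·b_i)/b = 193.7 m/day.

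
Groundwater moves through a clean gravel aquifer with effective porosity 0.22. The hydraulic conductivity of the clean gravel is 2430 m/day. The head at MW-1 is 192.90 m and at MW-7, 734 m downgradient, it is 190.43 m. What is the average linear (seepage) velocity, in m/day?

37.2

Hydraulic gradient i = (192.90 − 190.43) / 734 = 2.47 / 734 = 0.003365.
Darcy flux q = K · i = 2430 × 0.003365 = 8.177 m/day.
Seepage velocity v = q / n_e = 8.177 / 0.22 = 37.17 m/day.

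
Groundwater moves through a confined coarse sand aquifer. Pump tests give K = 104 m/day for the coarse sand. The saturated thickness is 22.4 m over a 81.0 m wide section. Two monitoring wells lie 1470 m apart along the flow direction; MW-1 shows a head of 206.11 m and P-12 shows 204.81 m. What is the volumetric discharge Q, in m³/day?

167

Cross-sectional area A = 81.0 × 22.4 = 1814 m².
Hydraulic gradient i = (206.11 − 204.81) / 1470 = 1.3 / 1470 = 0.0008844.
Darcy's law: Q = K · A · i = 104.0 × 1814 × 0.0008844 = 166.9 m³/day.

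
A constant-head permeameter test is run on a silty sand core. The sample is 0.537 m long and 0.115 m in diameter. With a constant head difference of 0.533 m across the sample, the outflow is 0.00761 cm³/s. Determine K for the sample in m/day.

Cross-sectional area A = π·(d/2)² = π × (0.115/2)² = 0.01039 m².
Convert discharge: 0.00761 cm³/s = 7.610e-09 m³/s.
Darcy's law rearranged: K = Q·L / (A·Δh) = 7.610e-09 × 0.537 / (0.01039 × 0.533) = 7.382e-07 m/s = 0.06378 m/day.

0.0638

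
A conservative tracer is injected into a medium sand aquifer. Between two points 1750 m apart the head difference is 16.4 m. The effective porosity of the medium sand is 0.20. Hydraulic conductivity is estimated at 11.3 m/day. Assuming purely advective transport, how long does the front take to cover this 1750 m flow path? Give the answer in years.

9.05

Hydraulic gradient i = Δh / L = 16.4 / 1750 = 0.009371.
Darcy flux q = K · i = 11.30 × 0.009371 = 0.1059 m/day.
Seepage velocity v = q / n_e = 0.1059 / 0.20 = 0.5295 m/day.
Travel time t = L / v = 1750 / 0.5295 = 3305 days = 9.049 years.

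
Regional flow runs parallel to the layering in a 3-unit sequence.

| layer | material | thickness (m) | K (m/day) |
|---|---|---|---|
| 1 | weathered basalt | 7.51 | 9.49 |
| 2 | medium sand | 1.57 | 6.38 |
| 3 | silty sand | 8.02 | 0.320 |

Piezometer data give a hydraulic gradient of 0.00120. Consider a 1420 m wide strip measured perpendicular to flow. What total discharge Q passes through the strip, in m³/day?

Flow is parallel to layering, so each bed carries its own Darcy discharge and the transmissivities add.
Σ(K_i·b_i) = 9.49×7.51 + 6.38×1.57 + 0.320×8.02 = 83.85 m²/day.
Hydraulic gradient i = 0.00120.
Q = Σ(K_i·b_i) · W · i = 83.85 × 1420 × 0.001200 = 142.9 m³/day.

143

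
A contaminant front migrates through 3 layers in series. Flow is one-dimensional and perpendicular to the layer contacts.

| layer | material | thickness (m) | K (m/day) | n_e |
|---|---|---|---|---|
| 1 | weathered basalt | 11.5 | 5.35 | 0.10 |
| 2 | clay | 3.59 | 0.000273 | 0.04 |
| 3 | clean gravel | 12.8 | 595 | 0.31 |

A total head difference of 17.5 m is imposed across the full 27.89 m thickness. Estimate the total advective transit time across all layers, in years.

10.8

With flow normal to the layers, continuity requires the same specific discharge q through every layer.
Σ(b_i/K_i) = 11.5/5.35 + 3.59/0.000273 + 12.8/595 = 13152 d.
q = Δh / Σ(b_i/K_i) = 17.5 / 13152 = 0.001331 m/day.
In each layer the seepage velocity is v_i = q/n_i, so the layer transit time is t_i = b_i·n_i / q:
  layer 1 (weathered basalt): t_1 = 11.5 × 0.10 / 0.001331 = 864.3 d
  layer 2 (clay): t_2 = 3.59 × 0.04 / 0.001331 = 107.9 d
  layer 3 (clean gravel): t_3 = 12.8 × 0.31 / 0.001331 = 2982 d
Total t = Σ t_i = 3954 days = 10.83 years.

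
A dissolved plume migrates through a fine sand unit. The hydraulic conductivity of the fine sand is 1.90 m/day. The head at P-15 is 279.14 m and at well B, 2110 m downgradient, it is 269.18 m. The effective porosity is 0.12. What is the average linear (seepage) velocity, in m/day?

Hydraulic gradient i = (279.14 − 269.18) / 2110 = 9.96 / 2110 = 0.004720.
Darcy flux q = K · i = 1.900 × 0.004720 = 0.008969 m/day.
Seepage velocity v = q / n_e = 0.008969 / 0.12 = 0.07474 m/day.

0.0747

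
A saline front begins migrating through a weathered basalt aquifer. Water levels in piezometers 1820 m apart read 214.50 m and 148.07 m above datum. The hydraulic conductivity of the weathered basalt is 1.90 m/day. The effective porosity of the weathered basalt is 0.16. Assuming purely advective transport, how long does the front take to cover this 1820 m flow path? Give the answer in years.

Hydraulic gradient i = (214.50 − 148.07) / 1820 = 66.43 / 1820 = 0.03650.
Darcy flux q = K · i = 1.900 × 0.03650 = 0.06935 m/day.
Seepage velocity v = q / n_e = 0.06935 / 0.16 = 0.4334 m/day.
Travel time t = L / v = 1820 / 0.4334 = 4199 days = 11.50 years.

11.5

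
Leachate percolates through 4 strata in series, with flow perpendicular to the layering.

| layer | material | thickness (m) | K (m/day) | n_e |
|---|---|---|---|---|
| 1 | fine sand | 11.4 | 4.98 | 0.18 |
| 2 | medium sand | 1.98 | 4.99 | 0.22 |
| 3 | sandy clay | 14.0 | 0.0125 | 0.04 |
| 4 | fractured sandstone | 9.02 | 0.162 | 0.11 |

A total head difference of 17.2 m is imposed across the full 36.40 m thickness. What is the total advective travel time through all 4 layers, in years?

0.758

With flow normal to the layers, continuity requires the same specific discharge q through every layer.
Σ(b_i/K_i) = 11.4/4.98 + 1.98/4.99 + 14.0/0.0125 + 9.02/0.162 = 1178 d.
q = Δh / Σ(b_i/K_i) = 17.2 / 1178 = 0.01460 m/day.
In each layer the seepage velocity is v_i = q/n_i, so the layer transit time is t_i = b_i·n_i / q:
  layer 1 (fine sand): t_1 = 11.4 × 0.18 / 0.01460 = 140.6 d
  layer 2 (medium sand): t_2 = 1.98 × 0.22 / 0.01460 = 29.84 d
  layer 3 (sandy clay): t_3 = 14.0 × 0.04 / 0.01460 = 38.37 d
  layer 4 (fractured sandstone): t_4 = 9.02 × 0.11 / 0.01460 = 67.98 d
Total t = Σ t_i = 276.8 days = 0.7577 years.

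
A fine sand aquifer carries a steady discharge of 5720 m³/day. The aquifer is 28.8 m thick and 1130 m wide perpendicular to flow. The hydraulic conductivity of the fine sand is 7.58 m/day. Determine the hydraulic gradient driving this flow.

0.0232

Cross-sectional area A = 1130 × 28.8 = 32544 m².
From Q = K·A·i, i = Q / (K·A) = 5720 / (7.580 × 32544) = 0.02319.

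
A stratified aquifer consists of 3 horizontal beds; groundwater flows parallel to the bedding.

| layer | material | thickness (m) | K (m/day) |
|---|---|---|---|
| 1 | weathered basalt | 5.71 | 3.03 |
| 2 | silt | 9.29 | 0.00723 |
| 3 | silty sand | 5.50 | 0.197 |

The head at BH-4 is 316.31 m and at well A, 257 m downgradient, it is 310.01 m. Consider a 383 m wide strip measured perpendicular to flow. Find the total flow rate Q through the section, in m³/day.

173

Flow is parallel to layering, so each bed carries its own Darcy discharge and the transmissivities add.
Σ(K_i·b_i) = 3.03×5.71 + 0.00723×9.29 + 0.197×5.50 = 18.45 m²/day.
Hydraulic gradient i = (316.31 − 310.01) / 257 = 6.3 / 257 = 0.02451.
Q = Σ(K_i·b_i) · W · i = 18.45 × 383 × 0.02451 = 173.2 m³/day.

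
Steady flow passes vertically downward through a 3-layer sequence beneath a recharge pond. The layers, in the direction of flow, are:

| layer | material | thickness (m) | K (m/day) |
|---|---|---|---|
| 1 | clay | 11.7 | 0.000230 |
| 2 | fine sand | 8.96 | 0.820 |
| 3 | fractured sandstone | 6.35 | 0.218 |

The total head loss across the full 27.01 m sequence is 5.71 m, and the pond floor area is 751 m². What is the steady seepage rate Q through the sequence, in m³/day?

Flow is perpendicular to layering, so the layers act in series and the equivalent K is the thickness-weighted harmonic mean.
Total thickness L = 11.7 + 8.96 + 6.35 = 27.01 m.
Σ(b_i/K_i) = 11.7/0.000230 + 8.96/0.820 + 6.35/0.218 = 50910 d.
K_eq = L / Σ(b_i/K_i) = 27.01 / 50910 = 0.0005305 m/day.
Q = K_eq · A · (Δh/L) = 0.0005305 × 751 × (5.71/27.01) = 0.08423 m³/day.

0.0842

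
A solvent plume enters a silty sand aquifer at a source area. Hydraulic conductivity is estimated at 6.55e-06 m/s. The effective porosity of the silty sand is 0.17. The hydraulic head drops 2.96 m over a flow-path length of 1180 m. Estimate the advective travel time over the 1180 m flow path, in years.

Convert K: 6.55e-06 m/s × 86400 = 0.5659 m/day.
Hydraulic gradient i = Δh / L = 2.96 / 1180 = 0.002508.
Darcy flux q = K · i = 0.5659 × 0.002508 = 0.001420 m/day.
Seepage velocity v = q / n_e = 0.001420 / 0.17 = 0.008351 m/day.
Travel time t = L / v = 1180 / 0.008351 = 1.413e+05 days = 386.9 years.

387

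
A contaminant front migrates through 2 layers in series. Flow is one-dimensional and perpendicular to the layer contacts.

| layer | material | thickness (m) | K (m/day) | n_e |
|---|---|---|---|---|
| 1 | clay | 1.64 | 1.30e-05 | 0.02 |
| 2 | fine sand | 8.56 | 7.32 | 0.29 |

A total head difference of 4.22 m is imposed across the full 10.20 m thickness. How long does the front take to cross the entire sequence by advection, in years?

With flow normal to the layers, continuity requires the same specific discharge q through every layer.
Σ(b_i/K_i) = 1.64/1.30e-05 + 8.56/7.32 = 1.262e+05 d.
q = Δh / Σ(b_i/K_i) = 4.22 / 1.262e+05 = 3.345e-05 m/day.
In each layer the seepage velocity is v_i = q/n_i, so the layer transit time is t_i = b_i·n_i / q:
  layer 1 (clay): t_1 = 1.64 × 0.02 / 3.345e-05 = 980.5 d
  layer 2 (fine sand): t_2 = 8.56 × 0.29 / 3.345e-05 = 74210 d
Total t = Σ t_i = 75191 days = 205.9 years.

206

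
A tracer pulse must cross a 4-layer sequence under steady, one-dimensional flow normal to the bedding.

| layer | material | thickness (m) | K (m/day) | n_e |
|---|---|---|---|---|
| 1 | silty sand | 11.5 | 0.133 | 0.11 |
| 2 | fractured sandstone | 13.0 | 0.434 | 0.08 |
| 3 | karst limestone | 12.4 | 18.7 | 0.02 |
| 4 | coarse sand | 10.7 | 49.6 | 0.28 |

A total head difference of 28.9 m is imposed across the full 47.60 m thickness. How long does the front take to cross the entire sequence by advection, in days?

With flow normal to the layers, continuity requires the same specific discharge q through every layer.
Σ(b_i/K_i) = 11.5/0.133 + 13.0/0.434 + 12.4/18.7 + 10.7/49.6 = 117.3 d.
q = Δh / Σ(b_i/K_i) = 28.9 / 117.3 = 0.2464 m/day.
In each layer the seepage velocity is v_i = q/n_i, so the layer transit time is t_i = b_i·n_i / q:
  layer 1 (silty sand): t_1 = 11.5 × 0.11 / 0.2464 = 5.134 d
  layer 2 (fractured sandstone): t_2 = 13.0 × 0.08 / 0.2464 = 4.221 d
  layer 3 (karst limestone): t_3 = 12.4 × 0.02 / 0.2464 = 1.007 d
  layer 4 (coarse sand): t_4 = 10.7 × 0.28 / 0.2464 = 12.16 d
Total t = Σ t_i = 22.52 days.

22.5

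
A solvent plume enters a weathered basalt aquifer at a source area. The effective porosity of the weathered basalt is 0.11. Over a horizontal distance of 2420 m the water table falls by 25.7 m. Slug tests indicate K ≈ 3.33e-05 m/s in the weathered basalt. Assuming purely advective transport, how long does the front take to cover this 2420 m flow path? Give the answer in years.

Convert K: 3.33e-05 m/s × 86400 = 2.877 m/day.
Hydraulic gradient i = Δh / L = 25.7 / 2420 = 0.01062.
Darcy flux q = K · i = 2.877 × 0.01062 = 0.03055 m/day.
Seepage velocity v = q / n_e = 0.03055 / 0.11 = 0.2778 m/day.
Travel time t = L / v = 2420 / 0.2778 = 8712 days = 23.85 years.

23.9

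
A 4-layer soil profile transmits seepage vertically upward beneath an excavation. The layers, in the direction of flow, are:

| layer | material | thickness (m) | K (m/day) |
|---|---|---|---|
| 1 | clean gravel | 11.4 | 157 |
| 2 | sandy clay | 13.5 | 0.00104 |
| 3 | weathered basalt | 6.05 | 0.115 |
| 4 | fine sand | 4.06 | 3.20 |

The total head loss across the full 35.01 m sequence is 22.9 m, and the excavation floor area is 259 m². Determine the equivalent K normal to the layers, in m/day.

0.00269

Flow is perpendicular to layering, so the layers act in series and the equivalent K is the thickness-weighted harmonic mean.
Total thickness L = 11.4 + 13.5 + 6.05 + 4.06 = 35.01 m.
Σ(b_i/K_i) = 11.4/157 + 13.5/0.00104 + 6.05/0.115 + 4.06/3.20 = 13035 d.
K_eq = L / Σ(b_i/K_i) = 35.01 / 13035 = 0.002686 m/day.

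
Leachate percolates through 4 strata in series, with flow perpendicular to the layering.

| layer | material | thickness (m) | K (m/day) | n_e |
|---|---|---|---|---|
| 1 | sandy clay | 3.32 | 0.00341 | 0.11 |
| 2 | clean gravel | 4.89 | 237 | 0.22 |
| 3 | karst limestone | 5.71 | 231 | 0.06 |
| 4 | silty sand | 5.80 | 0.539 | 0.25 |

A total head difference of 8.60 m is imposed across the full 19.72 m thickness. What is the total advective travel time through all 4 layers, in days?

With flow normal to the layers, continuity requires the same specific discharge q through every layer.
Σ(b_i/K_i) = 3.32/0.00341 + 4.89/237 + 5.71/231 + 5.80/0.539 = 984.4 d.
q = Δh / Σ(b_i/K_i) = 8.60 / 984.4 = 0.008736 m/day.
In each layer the seepage velocity is v_i = q/n_i, so the layer transit time is t_i = b_i·n_i / q:
  layer 1 (sandy clay): t_1 = 3.32 × 0.11 / 0.008736 = 41.80 d
  layer 2 (clean gravel): t_2 = 4.89 × 0.22 / 0.008736 = 123.1 d
  layer 3 (karst limestone): t_3 = 5.71 × 0.06 / 0.008736 = 39.22 d
  layer 4 (silty sand): t_4 = 5.80 × 0.25 / 0.008736 = 166.0 d
Total t = Σ t_i = 370.1 days.

370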